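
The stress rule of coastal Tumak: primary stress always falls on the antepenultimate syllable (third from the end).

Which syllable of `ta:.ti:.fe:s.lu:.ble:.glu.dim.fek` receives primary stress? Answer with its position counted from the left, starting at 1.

6

The word has 8 syllables; the antepenultimate syllable (third from the end) is syllable 6 (glu).
Primary stress: syllable 6 → ta:.ti:.fe:s.lu:.ble:.ˈglu.dim.fek.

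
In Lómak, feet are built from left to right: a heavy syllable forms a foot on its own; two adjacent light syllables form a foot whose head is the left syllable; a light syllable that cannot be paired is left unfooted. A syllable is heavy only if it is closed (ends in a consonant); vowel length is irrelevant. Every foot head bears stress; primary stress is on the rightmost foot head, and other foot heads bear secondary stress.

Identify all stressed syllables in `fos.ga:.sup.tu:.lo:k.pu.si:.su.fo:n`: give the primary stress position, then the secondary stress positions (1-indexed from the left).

Weights: 1 fos H, 2 ga: L, 3 sup H, 4 tu: L, 5 lo:k H, 6 pu L, 7 si: L, 8 su L, 9 fo:n H.
Parse left to right (heavy = foot alone; LL = one foot; stranded L unfooted): (ˈfos) ga: (ˈsup) tu: (ˈlo:k) (ˈpu.si:) su (ˈfo:n).
Foot heads: 1, 3, 5, 6, 9.
Primary stress on the rightmost head = syllable 9.
Secondary stress on 1, 3, 5, 6: ˌfos.ga:.ˌsup.tu:.ˌlo:k.ˌpu.si:.su.ˈfo:n.

primary 9, secondary 1, 3, 5, 6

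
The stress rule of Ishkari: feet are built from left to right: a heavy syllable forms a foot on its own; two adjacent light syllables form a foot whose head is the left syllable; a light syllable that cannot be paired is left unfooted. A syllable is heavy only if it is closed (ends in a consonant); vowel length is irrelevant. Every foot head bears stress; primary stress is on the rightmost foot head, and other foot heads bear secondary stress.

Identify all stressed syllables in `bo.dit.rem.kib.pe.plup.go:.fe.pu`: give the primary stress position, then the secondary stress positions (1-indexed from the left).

Weights: 1 bo L, 2 dit H, 3 rem H, 4 kib H, 5 pe L, 6 plup H, 7 go: L, 8 fe L, 9 pu L.
Parse left to right (heavy = foot alone; LL = one foot; stranded L unfooted): bo (ˈdit) (ˈrem) (ˈkib) pe (ˈplup) (ˈgo:.fe) pu.
Foot heads: 2, 3, 4, 6, 7.
Primary stress on the rightmost head = syllable 7.
Secondary stress on 2, 3, 4, 6: bo.ˌdit.ˌrem.ˌkib.pe.ˌplup.ˈgo:.fe.pu.

primary 7, secondary 2, 3, 4, 6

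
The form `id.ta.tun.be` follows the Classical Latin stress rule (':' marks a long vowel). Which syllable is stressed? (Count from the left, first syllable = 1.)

Classical Latin: stress the penult if heavy (long vowel or closed), else the antepenult.
Weights: 2 ta L, 3 tun H, 4 be L.
The penult (syllable 3, tun) is heavy, so it takes stress.
Stress on syllable 3: id.ta.ˈtun.be.

3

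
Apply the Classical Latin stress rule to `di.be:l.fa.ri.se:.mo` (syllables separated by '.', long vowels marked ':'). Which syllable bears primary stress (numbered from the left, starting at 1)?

5

Classical Latin: stress the penult if heavy (long vowel or closed), else the antepenult.
Weights: 4 ri L, 5 se: H, 6 mo L.
The penult (syllable 5, se:) is heavy, so it takes stress.
Stress on syllable 5: di.be:l.fa.ri.ˈse:.mo.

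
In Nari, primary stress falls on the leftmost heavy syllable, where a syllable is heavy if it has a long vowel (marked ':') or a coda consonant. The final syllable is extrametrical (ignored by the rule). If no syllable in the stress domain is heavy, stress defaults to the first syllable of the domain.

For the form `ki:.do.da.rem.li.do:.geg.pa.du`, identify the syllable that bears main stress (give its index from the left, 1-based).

The final syllable (9, du) is extrametrical; the stress domain is syllables 1–8.
Weights: 1 ki: H, 2 do L, 3 da L, 4 rem H, 5 li L, 6 do: H, 7 geg H, 8 pa L.
Heavy syllables in the domain: 1, 4, 6, 7. The leftmost is syllable 1 (ki:).
Primary stress: syllable 1 → ˈki:.do.da.rem.li.do:.geg.pa.du.

1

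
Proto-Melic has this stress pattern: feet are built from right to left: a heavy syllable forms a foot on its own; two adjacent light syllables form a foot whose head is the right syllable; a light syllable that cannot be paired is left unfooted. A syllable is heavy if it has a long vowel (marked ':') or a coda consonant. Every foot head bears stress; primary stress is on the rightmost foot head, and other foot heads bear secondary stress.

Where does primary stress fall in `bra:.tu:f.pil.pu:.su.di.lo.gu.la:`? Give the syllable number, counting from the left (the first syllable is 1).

Weights: 1 bra: H, 2 tu:f H, 3 pil H, 4 pu: H, 5 su L, 6 di L, 7 lo L, 8 gu L, 9 la: H.
Parse right to left (heavy = foot alone; LL = one foot; stranded L unfooted): (ˈbra:) (ˈtu:f) (ˈpil) (ˈpu:) (su.ˈdi) (lo.ˈgu) (ˈla:).
Foot heads: 1, 2, 3, 4, 6, 8, 9.
Primary stress on the rightmost head = syllable 9.
Primary stress: syllable 9 → bra:.tu:f.pil.pu:.su.di.lo.gu.ˈla:.

9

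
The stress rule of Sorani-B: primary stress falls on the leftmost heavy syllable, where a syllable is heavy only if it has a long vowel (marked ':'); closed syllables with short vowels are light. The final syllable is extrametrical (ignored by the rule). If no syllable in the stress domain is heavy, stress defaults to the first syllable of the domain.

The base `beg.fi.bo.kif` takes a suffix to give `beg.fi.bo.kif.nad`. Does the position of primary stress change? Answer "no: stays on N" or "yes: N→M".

no: stays on 1

Base `beg.fi.bo.kif` (4 syllables):
  The final syllable (4, kif) is extrametrical; the stress domain is syllables 1–3.
  Weights: 1 beg L, 2 fi L, 3 bo L.
  No heavy syllable in the domain; default to the first syllable of the domain = syllable 1.
  → primary stress on syllable 1.
Suffixed `beg.fi.bo.kif.nad` (5 syllables):
  The final syllable (5, nad) is extrametrical; the stress domain is syllables 1–4.
  Weights: 1 beg L, 2 fi L, 3 bo L, 4 kif L.
  No heavy syllable in the domain; default to the first syllable of the domain = syllable 1.
  → primary stress on syllable 1.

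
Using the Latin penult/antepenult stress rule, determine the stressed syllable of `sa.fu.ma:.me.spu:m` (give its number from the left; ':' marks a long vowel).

3

Classical Latin: stress the penult if heavy (long vowel or closed), else the antepenult.
Weights: 3 ma: H, 4 me L, 5 spu:m H.
The penult (syllable 4, me) is light, so stress falls on the antepenult (syllable 3, ma:).
Stress on syllable 3: sa.fu.ˈma:.me.spu:m.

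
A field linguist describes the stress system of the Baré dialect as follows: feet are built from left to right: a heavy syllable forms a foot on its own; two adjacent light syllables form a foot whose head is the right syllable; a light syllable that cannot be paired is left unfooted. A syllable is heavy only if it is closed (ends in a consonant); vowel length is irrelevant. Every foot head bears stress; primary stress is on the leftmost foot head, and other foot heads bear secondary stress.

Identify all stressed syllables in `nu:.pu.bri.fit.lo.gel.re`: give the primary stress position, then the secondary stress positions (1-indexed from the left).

primary 2, secondary 4, 6

Weights: 1 nu: L, 2 pu L, 3 bri L, 4 fit H, 5 lo L, 6 gel H, 7 re L.
Parse left to right (heavy = foot alone; LL = one foot; stranded L unfooted): (nu:.ˈpu) bri (ˈfit) lo (ˈgel) re.
Foot heads: 2, 4, 6.
Primary stress on the leftmost head = syllable 2.
Secondary stress on 4, 6: nu:.ˈpu.bri.ˌfit.lo.ˌgel.re.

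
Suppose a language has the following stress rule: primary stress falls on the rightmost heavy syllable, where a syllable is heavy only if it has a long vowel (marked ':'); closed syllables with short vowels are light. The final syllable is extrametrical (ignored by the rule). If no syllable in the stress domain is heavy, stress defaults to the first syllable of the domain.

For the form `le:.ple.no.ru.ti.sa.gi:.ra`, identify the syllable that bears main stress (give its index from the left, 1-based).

The final syllable (8, ra) is extrametrical; the stress domain is syllables 1–7.
Weights: 1 le: H, 2 ple L, 3 no L, 4 ru L, 5 ti L, 6 sa L, 7 gi: H.
Heavy syllables in the domain: 1, 7. The rightmost is syllable 7 (gi:).
Primary stress: syllable 7 → le:.ple.no.ru.ti.sa.ˈgi:.ra.

7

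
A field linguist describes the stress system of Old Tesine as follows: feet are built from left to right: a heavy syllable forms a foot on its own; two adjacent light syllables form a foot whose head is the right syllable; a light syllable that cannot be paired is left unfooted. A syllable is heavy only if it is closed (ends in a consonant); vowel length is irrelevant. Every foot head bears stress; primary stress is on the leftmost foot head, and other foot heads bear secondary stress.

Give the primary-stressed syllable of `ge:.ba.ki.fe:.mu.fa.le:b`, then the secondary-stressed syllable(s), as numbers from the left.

Weights: 1 ge: L, 2 ba L, 3 ki L, 4 fe: L, 5 mu L, 6 fa L, 7 le:b H.
Parse left to right (heavy = foot alone; LL = one foot; stranded L unfooted): (ge:.ˈba) (ki.ˈfe:) (mu.ˈfa) (ˈle:b).
Foot heads: 2, 4, 6, 7.
Primary stress on the leftmost head = syllable 2.
Secondary stress on 4, 6, 7: ge:.ˈba.ki.ˌfe:.mu.ˌfa.ˌle:b.

primary 2, secondary 4, 6, 7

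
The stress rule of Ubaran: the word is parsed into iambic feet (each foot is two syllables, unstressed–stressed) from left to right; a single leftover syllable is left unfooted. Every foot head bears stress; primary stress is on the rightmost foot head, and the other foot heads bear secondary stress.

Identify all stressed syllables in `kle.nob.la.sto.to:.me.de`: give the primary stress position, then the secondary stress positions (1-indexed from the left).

Parse left to right into iambic (σˈσ) feet: (kle.ˈnob) (la.ˈsto) (to:.ˈme) de. Syllable 7 is left unfooted.
Foot heads (stressed positions): 2, 4, 6.
End Rule Rightmost: primary stress on the rightmost head = syllable 6.
Secondary stress on 2, 4: kle.ˌnob.la.ˌsto.to:.ˈme.de.

primary 6, secondary 2, 4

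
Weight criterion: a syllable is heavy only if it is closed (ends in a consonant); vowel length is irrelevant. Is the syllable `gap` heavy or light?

heavy

`gap`: short vowel, closed (coda /p/). Closed (coda /p/) → heavy.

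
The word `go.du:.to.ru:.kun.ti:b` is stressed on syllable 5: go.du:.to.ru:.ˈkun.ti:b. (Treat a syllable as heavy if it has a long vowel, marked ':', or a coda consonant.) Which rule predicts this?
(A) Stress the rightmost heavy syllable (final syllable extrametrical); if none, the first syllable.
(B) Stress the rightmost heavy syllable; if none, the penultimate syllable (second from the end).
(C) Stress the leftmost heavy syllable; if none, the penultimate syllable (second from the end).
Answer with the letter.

Rule A → syllable 5 ✓.
Rule B → syllable 6 (observed: 5).
Rule C → syllable 2 (observed: 5).

A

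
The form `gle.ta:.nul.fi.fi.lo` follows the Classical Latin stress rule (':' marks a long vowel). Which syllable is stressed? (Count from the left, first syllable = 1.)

4

Classical Latin: stress the penult if heavy (long vowel or closed), else the antepenult.
Weights: 4 fi L, 5 fi L, 6 lo L.
The penult (syllable 5, fi) is light, so stress falls on the antepenult (syllable 4, fi).
Stress on syllable 4: gle.ta:.nul.ˈfi.fi.lo.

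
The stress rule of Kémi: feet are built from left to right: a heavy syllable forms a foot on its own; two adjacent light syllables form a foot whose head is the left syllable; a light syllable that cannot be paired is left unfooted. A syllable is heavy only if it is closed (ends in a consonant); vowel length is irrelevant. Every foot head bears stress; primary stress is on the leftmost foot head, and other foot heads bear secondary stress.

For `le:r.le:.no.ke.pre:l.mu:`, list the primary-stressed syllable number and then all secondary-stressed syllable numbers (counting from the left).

Weights: 1 le:r H, 2 le: L, 3 no L, 4 ke L, 5 pre:l H, 6 mu: L.
Parse left to right (heavy = foot alone; LL = one foot; stranded L unfooted): (ˈle:r) (ˈle:.no) ke (ˈpre:l) mu:.
Foot heads: 1, 2, 5.
Primary stress on the leftmost head = syllable 1.
Secondary stress on 2, 5: ˈle:r.ˌle:.no.ke.ˌpre:l.mu:.

primary 1, secondary 2, 5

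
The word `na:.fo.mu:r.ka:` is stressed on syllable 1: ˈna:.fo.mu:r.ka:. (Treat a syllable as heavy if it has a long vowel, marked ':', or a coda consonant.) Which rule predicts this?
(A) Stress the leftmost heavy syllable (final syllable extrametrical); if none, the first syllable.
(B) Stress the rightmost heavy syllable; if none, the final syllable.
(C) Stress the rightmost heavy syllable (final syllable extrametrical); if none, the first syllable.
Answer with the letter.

A

Rule A → syllable 1 ✓.
Rule B → syllable 4 (observed: 1).
Rule C → syllable 3 (observed: 1).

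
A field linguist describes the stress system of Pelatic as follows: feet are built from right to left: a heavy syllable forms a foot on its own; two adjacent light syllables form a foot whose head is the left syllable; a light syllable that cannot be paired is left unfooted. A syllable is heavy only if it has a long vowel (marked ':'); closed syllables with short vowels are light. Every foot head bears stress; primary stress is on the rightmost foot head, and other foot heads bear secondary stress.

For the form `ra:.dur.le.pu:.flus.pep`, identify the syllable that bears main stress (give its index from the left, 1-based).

Weights: 1 ra: H, 2 dur L, 3 le L, 4 pu: H, 5 flus L, 6 pep L.
Parse right to left (heavy = foot alone; LL = one foot; stranded L unfooted): (ˈra:) (ˈdur.le) (ˈpu:) (ˈflus.pep).
Foot heads: 1, 2, 4, 5.
Primary stress on the rightmost head = syllable 5.
Primary stress: syllable 5 → ra:.dur.le.pu:.ˈflus.pep.

5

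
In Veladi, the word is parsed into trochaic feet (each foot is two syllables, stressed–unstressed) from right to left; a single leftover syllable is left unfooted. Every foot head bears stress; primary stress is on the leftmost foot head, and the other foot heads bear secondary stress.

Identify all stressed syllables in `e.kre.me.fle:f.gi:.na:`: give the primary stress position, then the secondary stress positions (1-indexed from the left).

primary 1, secondary 3, 5

Parse right to left into trochaic (ˈσσ) feet: (ˈe.kre) (ˈme.fle:f) (ˈgi:.na:).
Foot heads (stressed positions): 1, 3, 5.
End Rule Leftmost: primary stress on the leftmost head = syllable 1.
Secondary stress on 3, 5: ˈe.kre.ˌme.fle:f.ˌgi:.na:.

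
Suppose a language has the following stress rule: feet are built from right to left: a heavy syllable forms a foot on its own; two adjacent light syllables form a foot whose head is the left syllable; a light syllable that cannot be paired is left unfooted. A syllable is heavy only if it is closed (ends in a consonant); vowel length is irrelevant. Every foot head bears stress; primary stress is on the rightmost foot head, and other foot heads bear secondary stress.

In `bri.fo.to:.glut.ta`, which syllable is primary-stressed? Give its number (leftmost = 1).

4

Weights: 1 bri L, 2 fo L, 3 to: L, 4 glut H, 5 ta L.
Parse right to left (heavy = foot alone; LL = one foot; stranded L unfooted): bri (ˈfo.to:) (ˈglut) ta.
Foot heads: 2, 4.
Primary stress on the rightmost head = syllable 4.
Primary stress: syllable 4 → bri.fo.to:.ˈglut.ta.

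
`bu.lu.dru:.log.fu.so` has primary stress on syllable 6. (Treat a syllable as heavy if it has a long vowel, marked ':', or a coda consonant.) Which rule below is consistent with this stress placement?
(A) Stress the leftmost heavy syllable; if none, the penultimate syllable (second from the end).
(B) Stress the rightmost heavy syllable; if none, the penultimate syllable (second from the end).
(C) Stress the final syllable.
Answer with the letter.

C

Rule A → syllable 3 (observed: 6).
Rule B → syllable 4 (observed: 6).
Rule C → syllable 6 ✓.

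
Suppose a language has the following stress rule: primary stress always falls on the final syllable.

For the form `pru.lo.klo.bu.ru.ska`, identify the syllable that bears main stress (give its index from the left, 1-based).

The word has 6 syllables; the final syllable is syllable 6 (ska).
Primary stress: syllable 6 → pru.lo.klo.bu.ru.ˈska.

6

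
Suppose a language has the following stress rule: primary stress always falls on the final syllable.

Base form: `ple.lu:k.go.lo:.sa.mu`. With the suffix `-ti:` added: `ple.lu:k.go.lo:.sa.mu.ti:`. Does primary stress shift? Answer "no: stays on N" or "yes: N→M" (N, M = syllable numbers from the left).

yes: 6→7

Base `ple.lu:k.go.lo:.sa.mu` (6 syllables):
  The word has 6 syllables; the final syllable is syllable 6 (mu).
  → primary stress on syllable 6.
Suffixed `ple.lu:k.go.lo:.sa.mu.ti:` (7 syllables):
  The word has 7 syllables; the final syllable is syllable 7 (ti:).
  → primary stress on syllable 7.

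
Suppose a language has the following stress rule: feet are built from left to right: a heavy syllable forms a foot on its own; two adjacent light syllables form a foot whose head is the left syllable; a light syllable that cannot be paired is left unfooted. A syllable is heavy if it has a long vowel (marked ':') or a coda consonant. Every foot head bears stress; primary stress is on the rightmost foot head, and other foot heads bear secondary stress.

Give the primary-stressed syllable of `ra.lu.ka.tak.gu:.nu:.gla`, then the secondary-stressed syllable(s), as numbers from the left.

Weights: 1 ra L, 2 lu L, 3 ka L, 4 tak H, 5 gu: H, 6 nu: H, 7 gla L.
Parse left to right (heavy = foot alone; LL = one foot; stranded L unfooted): (ˈra.lu) ka (ˈtak) (ˈgu:) (ˈnu:) gla.
Foot heads: 1, 4, 5, 6.
Primary stress on the rightmost head = syllable 6.
Secondary stress on 1, 4, 5: ˌra.lu.ka.ˌtak.ˌgu:.ˈnu:.gla.

primary 6, secondary 1, 4, 5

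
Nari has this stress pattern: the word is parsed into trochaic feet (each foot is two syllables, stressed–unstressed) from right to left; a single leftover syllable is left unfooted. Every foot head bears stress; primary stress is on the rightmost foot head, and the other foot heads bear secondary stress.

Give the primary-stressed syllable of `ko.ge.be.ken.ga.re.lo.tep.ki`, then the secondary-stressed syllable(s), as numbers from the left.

Parse right to left into trochaic (ˈσσ) feet: ko (ˈge.be) (ˈken.ga) (ˈre.lo) (ˈtep.ki). Syllable 1 is left unfooted.
Foot heads (stressed positions): 2, 4, 6, 8.
End Rule Rightmost: primary stress on the rightmost head = syllable 8.
Secondary stress on 2, 4, 6: ko.ˌge.be.ˌken.ga.ˌre.lo.ˈtep.ki.

primary 8, secondary 2, 4, 6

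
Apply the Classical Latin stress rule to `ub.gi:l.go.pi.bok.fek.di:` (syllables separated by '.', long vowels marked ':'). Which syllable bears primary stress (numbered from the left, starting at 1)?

6

Classical Latin: stress the penult if heavy (long vowel or closed), else the antepenult.
Weights: 5 bok H, 6 fek H, 7 di: H.
The penult (syllable 6, fek) is heavy, so it takes stress.
Stress on syllable 6: ub.gi:l.go.pi.bok.ˈfek.di:.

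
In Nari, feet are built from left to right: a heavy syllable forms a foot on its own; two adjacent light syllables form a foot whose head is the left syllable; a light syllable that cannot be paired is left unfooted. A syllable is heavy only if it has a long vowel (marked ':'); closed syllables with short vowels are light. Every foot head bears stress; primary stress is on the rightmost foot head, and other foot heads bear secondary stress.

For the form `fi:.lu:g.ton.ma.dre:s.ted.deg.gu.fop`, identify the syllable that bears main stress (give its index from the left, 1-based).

Weights: 1 fi: H, 2 lu:g H, 3 ton L, 4 ma L, 5 dre:s H, 6 ted L, 7 deg L, 8 gu L, 9 fop L.
Parse left to right (heavy = foot alone; LL = one foot; stranded L unfooted): (ˈfi:) (ˈlu:g) (ˈton.ma) (ˈdre:s) (ˈted.deg) (ˈgu.fop).
Foot heads: 1, 2, 3, 5, 6, 8.
Primary stress on the rightmost head = syllable 8.
Primary stress: syllable 8 → fi:.lu:g.ton.ma.dre:s.ted.deg.ˈgu.fop.

8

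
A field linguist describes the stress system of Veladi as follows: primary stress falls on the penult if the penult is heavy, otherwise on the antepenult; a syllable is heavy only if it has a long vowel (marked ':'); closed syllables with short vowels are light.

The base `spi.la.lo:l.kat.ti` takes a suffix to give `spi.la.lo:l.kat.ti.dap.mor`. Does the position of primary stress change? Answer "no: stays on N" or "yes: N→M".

yes: 3→5

Base `spi.la.lo:l.kat.ti` (5 syllables):
  Weights: 3 lo:l H, 4 kat L, 5 ti L.
  The penult (syllable 4, kat) is light, so stress falls on the antepenult (syllable 3, lo:l).
  → primary stress on syllable 3.
Suffixed `spi.la.lo:l.kat.ti.dap.mor` (7 syllables):
  Weights: 5 ti L, 6 dap L, 7 mor L.
  The penult (syllable 6, dap) is light, so stress falls on the antepenult (syllable 5, ti).
  → primary stress on syllable 5.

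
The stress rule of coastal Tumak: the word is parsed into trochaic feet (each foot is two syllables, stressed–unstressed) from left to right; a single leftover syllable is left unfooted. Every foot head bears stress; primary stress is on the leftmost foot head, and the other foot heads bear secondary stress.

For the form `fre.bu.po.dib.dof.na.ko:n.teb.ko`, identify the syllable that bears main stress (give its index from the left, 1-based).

1

Parse left to right into trochaic (ˈσσ) feet: (ˈfre.bu) (ˈpo.dib) (ˈdof.na) (ˈko:n.teb) ko. Syllable 9 is left unfooted.
Foot heads (stressed positions): 1, 3, 5, 7.
End Rule Leftmost: primary stress on the leftmost head = syllable 1.
Primary stress: syllable 1 → ˈfre.bu.po.dib.dof.na.ko:n.teb.ko.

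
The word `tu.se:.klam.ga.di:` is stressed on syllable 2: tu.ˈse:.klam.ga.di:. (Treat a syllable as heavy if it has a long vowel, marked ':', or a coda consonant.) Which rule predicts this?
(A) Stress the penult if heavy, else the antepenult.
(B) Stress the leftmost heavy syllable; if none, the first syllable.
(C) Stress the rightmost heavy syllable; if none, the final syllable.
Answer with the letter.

Rule A → syllable 3 (observed: 2).
Rule B → syllable 2 ✓.
Rule C → syllable 5 (observed: 2).

B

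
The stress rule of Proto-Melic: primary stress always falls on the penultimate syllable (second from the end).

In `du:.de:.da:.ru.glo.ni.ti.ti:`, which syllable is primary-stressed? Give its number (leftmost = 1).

The word has 8 syllables; the penultimate syllable (second from the end) is syllable 7 (ti).
Primary stress: syllable 7 → du:.de:.da:.ru.glo.ni.ˈti.ti:.

7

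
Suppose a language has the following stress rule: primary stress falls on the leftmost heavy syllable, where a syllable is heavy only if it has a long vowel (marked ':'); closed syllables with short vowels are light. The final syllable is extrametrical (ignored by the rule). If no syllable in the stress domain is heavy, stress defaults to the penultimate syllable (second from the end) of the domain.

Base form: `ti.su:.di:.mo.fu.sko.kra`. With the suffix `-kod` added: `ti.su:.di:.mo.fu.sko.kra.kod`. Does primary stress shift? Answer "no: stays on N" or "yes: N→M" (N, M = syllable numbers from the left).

no: stays on 2

Base `ti.su:.di:.mo.fu.sko.kra` (7 syllables):
  The final syllable (7, kra) is extrametrical; the stress domain is syllables 1–6.
  Weights: 1 ti L, 2 su: H, 3 di: H, 4 mo L, 5 fu L, 6 sko L.
  Heavy syllables in the domain: 2, 3. The leftmost is syllable 2 (su:).
  → primary stress on syllable 2.
Suffixed `ti.su:.di:.mo.fu.sko.kra.kod` (8 syllables):
  The final syllable (8, kod) is extrametrical; the stress domain is syllables 1–7.
  Weights: 1 ti L, 2 su: H, 3 di: H, 4 mo L, 5 fu L, 6 sko L, 7 kra L.
  Heavy syllables in the domain: 2, 3. The leftmost is syllable 2 (su:).
  → primary stress on syllable 2.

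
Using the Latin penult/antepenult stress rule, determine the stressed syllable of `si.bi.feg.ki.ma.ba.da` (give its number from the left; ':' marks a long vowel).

5

Classical Latin: stress the penult if heavy (long vowel or closed), else the antepenult.
Weights: 5 ma L, 6 ba L, 7 da L.
The penult (syllable 6, ba) is light, so stress falls on the antepenult (syllable 5, ma).
Stress on syllable 5: si.bi.feg.ki.ˈma.ba.da.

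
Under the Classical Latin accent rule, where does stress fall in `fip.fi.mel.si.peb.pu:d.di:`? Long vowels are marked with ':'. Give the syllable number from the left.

Classical Latin: stress the penult if heavy (long vowel or closed), else the antepenult.
Weights: 5 peb H, 6 pu:d H, 7 di: H.
The penult (syllable 6, pu:d) is heavy, so it takes stress.
Stress on syllable 6: fip.fi.mel.si.peb.ˈpu:d.di:.

6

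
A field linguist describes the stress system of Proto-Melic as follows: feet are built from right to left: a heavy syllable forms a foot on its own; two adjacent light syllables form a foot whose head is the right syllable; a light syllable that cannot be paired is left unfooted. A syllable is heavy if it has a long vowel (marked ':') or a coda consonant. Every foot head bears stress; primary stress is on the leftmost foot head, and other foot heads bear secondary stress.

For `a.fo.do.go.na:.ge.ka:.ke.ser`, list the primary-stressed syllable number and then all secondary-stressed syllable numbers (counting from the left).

primary 2, secondary 4, 5, 7, 9

Weights: 1 a L, 2 fo L, 3 do L, 4 go L, 5 na: H, 6 ge L, 7 ka: H, 8 ke L, 9 ser H.
Parse right to left (heavy = foot alone; LL = one foot; stranded L unfooted): (a.ˈfo) (do.ˈgo) (ˈna:) ge (ˈka:) ke (ˈser).
Foot heads: 2, 4, 5, 7, 9.
Primary stress on the leftmost head = syllable 2.
Secondary stress on 4, 5, 7, 9: a.ˈfo.do.ˌgo.ˌna:.ge.ˌka:.ke.ˌser.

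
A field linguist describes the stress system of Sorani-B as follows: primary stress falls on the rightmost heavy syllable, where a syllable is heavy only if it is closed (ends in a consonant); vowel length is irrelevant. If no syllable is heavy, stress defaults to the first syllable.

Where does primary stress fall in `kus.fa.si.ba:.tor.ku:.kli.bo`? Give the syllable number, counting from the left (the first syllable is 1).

5

Weights: 1 kus H, 2 fa L, 3 si L, 4 ba: L, 5 tor H, 6 ku: L, 7 kli L, 8 bo L.
Heavy syllables in the domain: 1, 5. The rightmost is syllable 5 (tor).
Primary stress: syllable 5 → kus.fa.si.ba:.ˈtor.ku:.kli.bo.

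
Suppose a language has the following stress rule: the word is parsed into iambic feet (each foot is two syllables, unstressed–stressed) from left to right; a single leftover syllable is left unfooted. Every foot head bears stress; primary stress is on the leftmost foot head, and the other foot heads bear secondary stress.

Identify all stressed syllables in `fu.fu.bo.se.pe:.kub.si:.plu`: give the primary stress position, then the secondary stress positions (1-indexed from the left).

primary 2, secondary 4, 6, 8

Parse left to right into iambic (σˈσ) feet: (fu.ˈfu) (bo.ˈse) (pe:.ˈkub) (si:.ˈplu).
Foot heads (stressed positions): 2, 4, 6, 8.
End Rule Leftmost: primary stress on the leftmost head = syllable 2.
Secondary stress on 4, 6, 8: fu.ˈfu.bo.ˌse.pe:.ˌkub.si:.ˌplu.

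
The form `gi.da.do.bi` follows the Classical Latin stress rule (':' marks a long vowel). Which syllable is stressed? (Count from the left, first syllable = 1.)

2

Classical Latin: stress the penult if heavy (long vowel or closed), else the antepenult.
Weights: 2 da L, 3 do L, 4 bi L.
The penult (syllable 3, do) is light, so stress falls on the antepenult (syllable 2, da).
Stress on syllable 2: gi.ˈda.do.bi.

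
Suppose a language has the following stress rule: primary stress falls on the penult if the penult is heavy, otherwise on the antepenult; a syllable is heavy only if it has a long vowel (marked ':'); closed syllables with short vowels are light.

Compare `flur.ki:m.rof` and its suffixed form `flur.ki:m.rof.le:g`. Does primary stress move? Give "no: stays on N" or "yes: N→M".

no: stays on 2

Base `flur.ki:m.rof` (3 syllables):
  Weights: 1 flur L, 2 ki:m H, 3 rof L.
  The penult (syllable 2, ki:m) is heavy, so it takes stress.
  → primary stress on syllable 2.
Suffixed `flur.ki:m.rof.le:g` (4 syllables):
  Weights: 2 ki:m H, 3 rof L, 4 le:g H.
  The penult (syllable 3, rof) is light, so stress falls on the antepenult (syllable 2, ki:m).
  → primary stress on syllable 2.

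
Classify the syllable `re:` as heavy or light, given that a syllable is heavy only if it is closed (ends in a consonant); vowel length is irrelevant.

`re:`: long vowel, open (no coda). Open (no coda) → light.

light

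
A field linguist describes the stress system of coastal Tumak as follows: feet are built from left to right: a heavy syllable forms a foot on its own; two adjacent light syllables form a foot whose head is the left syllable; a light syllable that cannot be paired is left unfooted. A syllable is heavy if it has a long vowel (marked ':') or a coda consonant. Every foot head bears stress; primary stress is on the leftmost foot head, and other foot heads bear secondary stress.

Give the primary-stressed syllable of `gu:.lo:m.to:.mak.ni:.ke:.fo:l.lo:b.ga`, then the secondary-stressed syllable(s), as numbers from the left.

primary 1, secondary 2, 3, 4, 5, 6, 7, 8

Weights: 1 gu: H, 2 lo:m H, 3 to: H, 4 mak H, 5 ni: H, 6 ke: H, 7 fo:l H, 8 lo:b H, 9 ga L.
Parse left to right (heavy = foot alone; LL = one foot; stranded L unfooted): (ˈgu:) (ˈlo:m) (ˈto:) (ˈmak) (ˈni:) (ˈke:) (ˈfo:l) (ˈlo:b) ga.
Foot heads: 1, 2, 3, 4, 5, 6, 7, 8.
Primary stress on the leftmost head = syllable 1.
Secondary stress on 2, 3, 4, 5, 6, 7, 8: ˈgu:.ˌlo:m.ˌto:.ˌmak.ˌni:.ˌke:.ˌfo:l.ˌlo:b.ga.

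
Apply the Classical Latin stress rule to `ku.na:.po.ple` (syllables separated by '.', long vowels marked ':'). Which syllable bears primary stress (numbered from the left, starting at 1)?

Classical Latin: stress the penult if heavy (long vowel or closed), else the antepenult.
Weights: 2 na: H, 3 po L, 4 ple L.
The penult (syllable 3, po) is light, so stress falls on the antepenult (syllable 2, na:).
Stress on syllable 2: ku.ˈna:.po.ple.

2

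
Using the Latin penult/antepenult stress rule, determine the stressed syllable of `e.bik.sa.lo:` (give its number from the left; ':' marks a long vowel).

Classical Latin: stress the penult if heavy (long vowel or closed), else the antepenult.
Weights: 2 bik H, 3 sa L, 4 lo: H.
The penult (syllable 3, sa) is light, so stress falls on the antepenult (syllable 2, bik).
Stress on syllable 2: e.ˈbik.sa.lo:.

2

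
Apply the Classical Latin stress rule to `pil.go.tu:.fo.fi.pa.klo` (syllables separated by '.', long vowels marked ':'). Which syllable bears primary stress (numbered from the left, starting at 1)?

Classical Latin: stress the penult if heavy (long vowel or closed), else the antepenult.
Weights: 5 fi L, 6 pa L, 7 klo L.
The penult (syllable 6, pa) is light, so stress falls on the antepenult (syllable 5, fi).
Stress on syllable 5: pil.go.tu:.fo.ˈfi.pa.klo.

5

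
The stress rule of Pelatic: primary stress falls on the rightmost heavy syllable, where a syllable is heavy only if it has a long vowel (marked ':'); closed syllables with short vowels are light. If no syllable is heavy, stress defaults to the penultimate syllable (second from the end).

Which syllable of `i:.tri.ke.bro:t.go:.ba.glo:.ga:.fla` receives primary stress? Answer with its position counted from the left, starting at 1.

Weights: 1 i: H, 2 tri L, 3 ke L, 4 bro:t H, 5 go: H, 6 ba L, 7 glo: H, 8 ga: H, 9 fla L.
Heavy syllables in the domain: 1, 4, 5, 7, 8. The rightmost is syllable 8 (ga:).
Primary stress: syllable 8 → i:.tri.ke.bro:t.go:.ba.glo:.ˈga:.fla.

8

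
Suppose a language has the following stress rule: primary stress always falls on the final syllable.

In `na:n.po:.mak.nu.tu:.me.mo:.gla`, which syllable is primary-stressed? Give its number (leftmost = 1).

The word has 8 syllables; the final syllable is syllable 8 (gla).
Primary stress: syllable 8 → na:n.po:.mak.nu.tu:.me.mo:.ˈgla.

8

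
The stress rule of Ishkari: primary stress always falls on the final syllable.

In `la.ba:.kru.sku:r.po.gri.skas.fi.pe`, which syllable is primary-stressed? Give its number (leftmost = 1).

9

The word has 9 syllables; the final syllable is syllable 9 (pe).
Primary stress: syllable 9 → la.ba:.kru.sku:r.po.gri.skas.fi.ˈpe.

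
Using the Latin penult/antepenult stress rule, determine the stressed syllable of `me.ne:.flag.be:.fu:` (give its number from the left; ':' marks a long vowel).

4

Classical Latin: stress the penult if heavy (long vowel or closed), else the antepenult.
Weights: 3 flag H, 4 be: H, 5 fu: H.
The penult (syllable 4, be:) is heavy, so it takes stress.
Stress on syllable 4: me.ne:.flag.ˈbe:.fu:.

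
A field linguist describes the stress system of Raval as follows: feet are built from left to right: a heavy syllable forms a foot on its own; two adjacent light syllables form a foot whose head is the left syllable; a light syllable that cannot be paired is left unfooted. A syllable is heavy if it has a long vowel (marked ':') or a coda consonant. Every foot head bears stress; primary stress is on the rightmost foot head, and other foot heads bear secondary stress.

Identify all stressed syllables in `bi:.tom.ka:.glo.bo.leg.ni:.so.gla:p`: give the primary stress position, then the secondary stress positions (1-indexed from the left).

primary 9, secondary 1, 2, 3, 4, 6, 7

Weights: 1 bi: H, 2 tom H, 3 ka: H, 4 glo L, 5 bo L, 6 leg H, 7 ni: H, 8 so L, 9 gla:p H.
Parse left to right (heavy = foot alone; LL = one foot; stranded L unfooted): (ˈbi:) (ˈtom) (ˈka:) (ˈglo.bo) (ˈleg) (ˈni:) so (ˈgla:p).
Foot heads: 1, 2, 3, 4, 6, 7, 9.
Primary stress on the rightmost head = syllable 9.
Secondary stress on 1, 2, 3, 4, 6, 7: ˌbi:.ˌtom.ˌka:.ˌglo.bo.ˌleg.ˌni:.so.ˈgla:p.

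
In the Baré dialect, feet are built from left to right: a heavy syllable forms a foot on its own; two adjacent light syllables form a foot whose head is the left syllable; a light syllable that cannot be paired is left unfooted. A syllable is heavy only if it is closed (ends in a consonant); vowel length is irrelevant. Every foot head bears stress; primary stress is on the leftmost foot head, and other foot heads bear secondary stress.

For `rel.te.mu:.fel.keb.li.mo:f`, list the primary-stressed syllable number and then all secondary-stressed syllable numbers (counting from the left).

primary 1, secondary 2, 4, 5, 7

Weights: 1 rel H, 2 te L, 3 mu: L, 4 fel H, 5 keb H, 6 li L, 7 mo:f H.
Parse left to right (heavy = foot alone; LL = one foot; stranded L unfooted): (ˈrel) (ˈte.mu:) (ˈfel) (ˈkeb) li (ˈmo:f).
Foot heads: 1, 2, 4, 5, 7.
Primary stress on the leftmost head = syllable 1.
Secondary stress on 2, 4, 5, 7: ˈrel.ˌte.mu:.ˌfel.ˌkeb.li.ˌmo:f.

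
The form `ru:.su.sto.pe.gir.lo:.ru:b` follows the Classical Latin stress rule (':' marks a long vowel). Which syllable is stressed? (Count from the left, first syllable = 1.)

Classical Latin: stress the penult if heavy (long vowel or closed), else the antepenult.
Weights: 5 gir H, 6 lo: H, 7 ru:b H.
The penult (syllable 6, lo:) is heavy, so it takes stress.
Stress on syllable 6: ru:.su.sto.pe.gir.ˈlo:.ru:b.

6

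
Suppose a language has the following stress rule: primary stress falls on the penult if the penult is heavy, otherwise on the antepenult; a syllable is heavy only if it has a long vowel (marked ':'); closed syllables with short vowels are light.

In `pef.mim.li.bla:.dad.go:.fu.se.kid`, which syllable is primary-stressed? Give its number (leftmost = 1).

Weights: 7 fu L, 8 se L, 9 kid L.
The penult (syllable 8, se) is light, so stress falls on the antepenult (syllable 7, fu).
Primary stress: syllable 7 → pef.mim.li.bla:.dad.go:.ˈfu.se.kid.

7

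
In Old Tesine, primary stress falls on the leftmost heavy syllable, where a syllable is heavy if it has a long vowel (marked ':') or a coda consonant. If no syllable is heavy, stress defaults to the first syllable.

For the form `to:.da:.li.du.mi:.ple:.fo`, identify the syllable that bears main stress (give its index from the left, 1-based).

Weights: 1 to: H, 2 da: H, 3 li L, 4 du L, 5 mi: H, 6 ple: H, 7 fo L.
Heavy syllables in the domain: 1, 2, 5, 6. The leftmost is syllable 1 (to:).
Primary stress: syllable 1 → ˈto:.da:.li.du.mi:.ple:.fo.

1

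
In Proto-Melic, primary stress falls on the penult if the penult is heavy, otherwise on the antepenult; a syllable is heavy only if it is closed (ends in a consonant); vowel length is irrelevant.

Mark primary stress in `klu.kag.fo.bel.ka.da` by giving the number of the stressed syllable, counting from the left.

Weights: 4 bel H, 5 ka L, 6 da L.
The penult (syllable 5, ka) is light, so stress falls on the antepenult (syllable 4, bel).
Primary stress: syllable 4 → klu.kag.fo.ˈbel.ka.da.

4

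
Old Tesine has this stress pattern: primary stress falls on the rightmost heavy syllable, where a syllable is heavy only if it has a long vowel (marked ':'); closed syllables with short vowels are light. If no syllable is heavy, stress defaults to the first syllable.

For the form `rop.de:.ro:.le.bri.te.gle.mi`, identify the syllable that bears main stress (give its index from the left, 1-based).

3

Weights: 1 rop L, 2 de: H, 3 ro: H, 4 le L, 5 bri L, 6 te L, 7 gle L, 8 mi L.
Heavy syllables in the domain: 2, 3. The rightmost is syllable 3 (ro:).
Primary stress: syllable 3 → rop.de:.ˈro:.le.bri.te.gle.mi.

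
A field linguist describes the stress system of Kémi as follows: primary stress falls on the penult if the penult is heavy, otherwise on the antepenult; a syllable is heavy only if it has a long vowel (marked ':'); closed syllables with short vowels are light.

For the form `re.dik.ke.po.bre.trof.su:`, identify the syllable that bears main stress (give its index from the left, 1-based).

5

Weights: 5 bre L, 6 trof L, 7 su: H.
The penult (syllable 6, trof) is light, so stress falls on the antepenult (syllable 5, bre).
Primary stress: syllable 5 → re.dik.ke.po.ˈbre.trof.su:.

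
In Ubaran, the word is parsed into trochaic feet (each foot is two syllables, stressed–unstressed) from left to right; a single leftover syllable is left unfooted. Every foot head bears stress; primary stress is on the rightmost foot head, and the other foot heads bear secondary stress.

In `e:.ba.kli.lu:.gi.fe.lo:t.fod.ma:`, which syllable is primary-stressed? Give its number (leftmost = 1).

Parse left to right into trochaic (ˈσσ) feet: (ˈe:.ba) (ˈkli.lu:) (ˈgi.fe) (ˈlo:t.fod) ma:. Syllable 9 is left unfooted.
Foot heads (stressed positions): 1, 3, 5, 7.
End Rule Rightmost: primary stress on the rightmost head = syllable 7.
Primary stress: syllable 7 → e:.ba.kli.lu:.gi.fe.ˈlo:t.fod.ma:.

7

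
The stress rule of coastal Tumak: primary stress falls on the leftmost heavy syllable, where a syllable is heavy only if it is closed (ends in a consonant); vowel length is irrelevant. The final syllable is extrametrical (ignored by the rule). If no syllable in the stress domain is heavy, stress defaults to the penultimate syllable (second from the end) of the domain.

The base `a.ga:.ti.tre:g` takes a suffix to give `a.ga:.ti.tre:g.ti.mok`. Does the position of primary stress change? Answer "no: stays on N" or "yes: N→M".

Base `a.ga:.ti.tre:g` (4 syllables):
  The final syllable (4, tre:g) is extrametrical; the stress domain is syllables 1–3.
  Weights: 1 a L, 2 ga: L, 3 ti L.
  No heavy syllable in the domain; default to the penultimate syllable (second from the end) of the domain = syllable 2.
  → primary stress on syllable 2.
Suffixed `a.ga:.ti.tre:g.ti.mok` (6 syllables):
  The final syllable (6, mok) is extrametrical; the stress domain is syllables 1–5.
  Weights: 1 a L, 2 ga: L, 3 ti L, 4 tre:g H, 5 ti L.
  Heavy syllables in the domain: 4. The leftmost is syllable 4 (tre:g).
  → primary stress on syllable 4.

yes: 2→4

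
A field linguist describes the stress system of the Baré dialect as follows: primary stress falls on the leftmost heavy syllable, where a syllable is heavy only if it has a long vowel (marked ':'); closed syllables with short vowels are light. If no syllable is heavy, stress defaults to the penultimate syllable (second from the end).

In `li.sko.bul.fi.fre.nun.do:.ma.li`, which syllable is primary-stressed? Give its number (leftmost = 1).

7

Weights: 1 li L, 2 sko L, 3 bul L, 4 fi L, 5 fre L, 6 nun L, 7 do: H, 8 ma L, 9 li L.
Heavy syllables in the domain: 7. The leftmost is syllable 7 (do:).
Primary stress: syllable 7 → li.sko.bul.fi.fre.nun.ˈdo:.ma.li.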